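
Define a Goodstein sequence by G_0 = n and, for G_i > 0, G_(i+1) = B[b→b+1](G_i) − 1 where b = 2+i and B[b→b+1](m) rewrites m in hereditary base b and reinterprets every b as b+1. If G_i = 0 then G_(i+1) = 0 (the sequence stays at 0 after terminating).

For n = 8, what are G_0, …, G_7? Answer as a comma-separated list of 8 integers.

8 —HB2→ 2^(2 + 1) —bump→ 3^(3 + 1) = 81 —(−1)→ 80
80 —HB3→ 2·3^3 + 2·3^2 + 2·3 + 2 —bump→ 2·4^4 + 2·4^2 + 2·4 + 2 = 554 —(−1)→ 553
553 —HB4→ 2·4^4 + 2·4^2 + 2·4 + 1 —bump→ 2·5^5 + 2·5^2 + 2·5 + 1 = 6311 —(−1)→ 6310
6310 —HB5→ 2·5^5 + 2·5^2 + 2·5 —bump→ 2·6^6 + 2·6^2 + 2·6 = 93396 —(−1)→ 93395
93395 —HB6→ 2·6^6 + 2·6^2 + 6 + 5 —bump→ 2·7^7 + 2·7^2 + 7 + 5 = 1647196 —(−1)→ 1647195
1647195 —HB7→ 2·7^7 + 2·7^2 + 7 + 4 —bump→ 2·8^8 + 2·8^2 + 8 + 4 = 33554572 —(−1)→ 33554571
33554571 —HB8→ 2·8^8 + 2·8^2 + 8 + 3 —bump→ 2·9^9 + 2·9^2 + 9 + 3 = 774841152 —(−1)→ 774841151

8, 80, 553, 6310, 93395, 1647195, 33554571, 774841151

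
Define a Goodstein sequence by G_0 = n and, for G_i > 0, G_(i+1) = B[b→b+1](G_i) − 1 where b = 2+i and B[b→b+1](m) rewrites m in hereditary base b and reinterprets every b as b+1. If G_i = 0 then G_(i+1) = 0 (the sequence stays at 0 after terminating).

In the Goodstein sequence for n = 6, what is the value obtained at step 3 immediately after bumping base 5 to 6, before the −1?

46656

G_0 = 6. HB_2(6) = 2^2 + 2. Bump = 30. G_1 = 29.
G_1 = 29. HB_3(29) = 3^3 + 2. Bump = 258. G_2 = 257.
G_2 = 257. HB_4(257) = 4^4 + 1. Bump = 3126. G_3 = 3125.
G_3 = 3125. HB_5(3125) = 5^5. Bump = 46656. G_4 = 46655.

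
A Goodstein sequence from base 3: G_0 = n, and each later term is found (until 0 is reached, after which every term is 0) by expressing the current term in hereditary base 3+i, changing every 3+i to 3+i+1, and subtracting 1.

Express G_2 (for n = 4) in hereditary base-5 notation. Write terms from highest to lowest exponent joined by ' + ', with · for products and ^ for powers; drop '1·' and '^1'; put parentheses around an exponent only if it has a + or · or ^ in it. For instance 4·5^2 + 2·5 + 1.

(0) 4|_3 = 3 + 1 ↦ 4 + 1|_4 = 5 ⇒ 4
(1) 4|_4 = 4 ↦ 5|_5 = 5 ⇒ 4
(2) 4|_5 = 4 ↦ 4|_6 = 4 ⇒ 3

4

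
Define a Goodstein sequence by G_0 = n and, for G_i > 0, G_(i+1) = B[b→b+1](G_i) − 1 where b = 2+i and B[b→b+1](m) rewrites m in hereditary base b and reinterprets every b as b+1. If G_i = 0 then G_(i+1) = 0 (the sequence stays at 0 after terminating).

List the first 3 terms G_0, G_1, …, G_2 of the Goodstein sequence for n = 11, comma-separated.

G_0=11  [base 2] 2^(2 + 1) + 2 + 1  →[2↦3]→  3^(3 + 1) + 3 + 1 = 85  −1 ⇒ G_1=84
G_1=84  [base 3] 3^(3 + 1) + 3  →[3↦4]→  4^(4 + 1) + 4 = 1028  −1 ⇒ G_2=1027

11, 84, 1027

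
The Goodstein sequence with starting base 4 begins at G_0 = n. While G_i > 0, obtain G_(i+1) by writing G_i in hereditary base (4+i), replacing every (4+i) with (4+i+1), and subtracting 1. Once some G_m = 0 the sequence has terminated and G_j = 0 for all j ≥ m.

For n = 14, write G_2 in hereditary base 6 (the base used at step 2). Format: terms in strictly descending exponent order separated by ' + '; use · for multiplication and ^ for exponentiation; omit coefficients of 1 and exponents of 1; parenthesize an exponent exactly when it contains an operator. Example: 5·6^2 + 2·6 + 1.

[0] 14 ≡ 3·4 + 2 (base 4). Lift 5: 17. −1: 16.
[1] 16 ≡ 3·5 + 1 (base 5). Lift 6: 19. −1: 18.
[2] 18 ≡ 3·6 (base 6). Lift 7: 21. −1: 20.

3·6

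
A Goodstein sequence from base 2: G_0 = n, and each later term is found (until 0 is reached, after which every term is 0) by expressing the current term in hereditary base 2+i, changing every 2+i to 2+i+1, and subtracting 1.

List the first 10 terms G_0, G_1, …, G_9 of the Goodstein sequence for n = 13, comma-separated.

13, 108, 1279, 16092, 280711, 5765998, 134219479, 3486786855, 100000003325, 3138428381103

G_0=13  [base 2] 2^(2 + 1) + 2^2 + 1  →[2↦3]→  3^(3 + 1) + 3^3 + 1 = 109  −1 ⇒ G_1=108
G_1=108  [base 3] 3^(3 + 1) + 3^3  →[3↦4]→  4^(4 + 1) + 4^4 = 1280  −1 ⇒ G_2=1279
G_2=1279  [base 4] 4^(4 + 1) + 3·4^3 + 3·4^2 + 3·4 + 3  →[4↦5]→  5^(5 + 1) + 3·5^3 + 3·5^2 + 3·5 + 3 = 16093  −1 ⇒ G_3=16092
G_3=16092  [base 5] 5^(5 + 1) + 3·5^3 + 3·5^2 + 3·5 + 2  →[5↦6]→  6^(6 + 1) + 3·6^3 + 3·6^2 + 3·6 + 2 = 280712  −1 ⇒ G_4=280711
G_4=280711  [base 6] 6^(6 + 1) + 3·6^3 + 3·6^2 + 3·6 + 1  →[6↦7]→  7^(7 + 1) + 3·7^3 + 3·7^2 + 3·7 + 1 = 5765999  −1 ⇒ G_5=5765998
G_5=5765998  [base 7] 7^(7 + 1) + 3·7^3 + 3·7^2 + 3·7  →[7↦8]→  8^(8 + 1) + 3·8^3 + 3·8^2 + 3·8 = 134219480  −1 ⇒ G_6=134219479
G_6=134219479  [base 8] 8^(8 + 1) + 3·8^3 + 3·8^2 + 2·8 + 7  →[8↦9]→  9^(9 + 1) + 3·9^3 + 3·9^2 + 2·9 + 7 = 3486786856  −1 ⇒ G_7=3486786855
G_7=3486786855  [base 9] 9^(9 + 1) + 3·9^3 + 3·9^2 + 2·9 + 6  →[9↦10]→  10^(10 + 1) + 3·10^3 + 3·10^2 + 2·10 + 6 = 100000003326  −1 ⇒ G_8=100000003325
G_8=100000003325  [base 10] 10^(10 + 1) + 3·10^3 + 3·10^2 + 2·10 + 5  →[10↦11]→  11^(11 + 1) + 3·11^3 + 3·11^2 + 2·11 + 5 = 3138428381104  −1 ⇒ G_9=3138428381103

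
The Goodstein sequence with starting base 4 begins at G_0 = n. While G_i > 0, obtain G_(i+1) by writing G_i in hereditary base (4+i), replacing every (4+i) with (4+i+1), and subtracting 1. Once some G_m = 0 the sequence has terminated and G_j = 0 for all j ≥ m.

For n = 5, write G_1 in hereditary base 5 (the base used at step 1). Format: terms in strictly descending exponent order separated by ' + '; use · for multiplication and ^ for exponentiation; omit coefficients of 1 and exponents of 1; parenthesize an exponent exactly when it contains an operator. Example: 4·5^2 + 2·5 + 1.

5

[0] 5 ≡ 4 + 1 (base 4). Lift 5: 6. −1: 5.
[1] 5 ≡ 5 (base 5). Lift 6: 6. −1: 5.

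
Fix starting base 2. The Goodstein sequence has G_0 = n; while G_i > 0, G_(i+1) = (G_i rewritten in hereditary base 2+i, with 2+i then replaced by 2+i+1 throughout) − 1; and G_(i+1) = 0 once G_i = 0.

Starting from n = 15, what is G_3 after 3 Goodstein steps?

18752

[0] 15 ≡ 2^(2 + 1) + 2^2 + 2 + 1 (base 2). Lift 3: 112. −1: 111.
[1] 111 ≡ 3^(3 + 1) + 3^3 + 3 (base 3). Lift 4: 1284. −1: 1283.
[2] 1283 ≡ 4^(4 + 1) + 4^4 + 3 (base 4). Lift 5: 18753. −1: 18752.
[3] 18752 ≡ 5^(5 + 1) + 5^5 + 2 (base 5). Lift 6: 326594. −1: 326593.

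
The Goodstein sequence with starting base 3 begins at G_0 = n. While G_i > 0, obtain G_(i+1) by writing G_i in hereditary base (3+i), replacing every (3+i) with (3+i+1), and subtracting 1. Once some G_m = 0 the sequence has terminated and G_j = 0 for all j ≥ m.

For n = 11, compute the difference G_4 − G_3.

4

11 —HB3→ 3^2 + 2 —bump→ 4^2 + 2 = 18 —(−1)→ 17
17 —HB4→ 4^2 + 1 —bump→ 5^2 + 1 = 26 —(−1)→ 25
25 —HB5→ 5^2 —bump→ 6^2 = 36 —(−1)→ 35
35 —HB6→ 5·6 + 5 —bump→ 5·7 + 5 = 40 —(−1)→ 39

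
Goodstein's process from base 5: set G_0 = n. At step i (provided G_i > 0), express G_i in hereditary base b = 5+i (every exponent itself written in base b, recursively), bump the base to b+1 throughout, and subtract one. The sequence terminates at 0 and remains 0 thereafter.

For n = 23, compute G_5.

[0] 23 ≡ 4·5 + 3 (base 5). Lift 6: 27. −1: 26.
[1] 26 ≡ 4·6 + 2 (base 6). Lift 7: 30. −1: 29.
[2] 29 ≡ 4·7 + 1 (base 7). Lift 8: 33. −1: 32.
[3] 32 ≡ 4·8 (base 8). Lift 9: 36. −1: 35.
[4] 35 ≡ 3·9 + 8 (base 9). Lift 10: 38. −1: 37.

37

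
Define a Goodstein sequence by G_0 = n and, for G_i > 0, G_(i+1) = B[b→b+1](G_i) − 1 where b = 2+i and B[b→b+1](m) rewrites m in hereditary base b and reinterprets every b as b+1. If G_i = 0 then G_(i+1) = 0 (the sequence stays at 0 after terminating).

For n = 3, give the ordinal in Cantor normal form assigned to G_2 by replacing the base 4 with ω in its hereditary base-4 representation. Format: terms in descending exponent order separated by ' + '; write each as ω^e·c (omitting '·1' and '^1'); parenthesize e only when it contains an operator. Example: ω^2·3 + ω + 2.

i=0: 3 = 2 + 1 (b=2); 2→3: 3 + 1 = 4; 4−1 = 3
i=1: 3 = 3 (b=3); 3→4: 4 = 4; 4−1 = 3
i=2: 3 = 3 (b=4); 4→5: 3 = 3; 3−1 = 2

3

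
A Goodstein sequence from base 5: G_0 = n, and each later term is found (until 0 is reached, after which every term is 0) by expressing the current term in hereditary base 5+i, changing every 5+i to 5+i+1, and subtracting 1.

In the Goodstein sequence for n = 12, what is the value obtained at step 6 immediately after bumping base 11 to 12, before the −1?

(0) 12|_5 = 2·5 + 2 ↦ 2·6 + 2|_6 = 14 ⇒ 13
(1) 13|_6 = 2·6 + 1 ↦ 2·7 + 1|_7 = 15 ⇒ 14
(2) 14|_7 = 2·7 ↦ 2·8|_8 = 16 ⇒ 15
(3) 15|_8 = 8 + 7 ↦ 9 + 7|_9 = 16 ⇒ 15
(4) 15|_9 = 9 + 6 ↦ 10 + 6|_10 = 16 ⇒ 15
(5) 15|_10 = 10 + 5 ↦ 11 + 5|_11 = 16 ⇒ 15
(6) 15|_11 = 11 + 4 ↦ 12 + 4|_12 = 16 ⇒ 15

16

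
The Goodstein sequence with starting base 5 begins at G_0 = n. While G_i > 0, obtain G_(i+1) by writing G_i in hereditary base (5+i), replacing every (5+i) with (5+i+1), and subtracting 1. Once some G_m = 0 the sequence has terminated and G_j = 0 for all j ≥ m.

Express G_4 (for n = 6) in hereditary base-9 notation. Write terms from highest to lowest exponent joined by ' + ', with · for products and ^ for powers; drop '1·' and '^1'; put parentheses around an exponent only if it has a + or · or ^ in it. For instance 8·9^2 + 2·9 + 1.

4

6 —HB5→ 5 + 1 —bump→ 6 + 1 = 7 —(−1)→ 6
6 —HB6→ 6 —bump→ 7 = 7 —(−1)→ 6
6 —HB7→ 6 —bump→ 6 = 6 —(−1)→ 5
5 —HB8→ 5 —bump→ 5 = 5 —(−1)→ 4
4 —HB9→ 4 —bump→ 4 = 4 —(−1)→ 3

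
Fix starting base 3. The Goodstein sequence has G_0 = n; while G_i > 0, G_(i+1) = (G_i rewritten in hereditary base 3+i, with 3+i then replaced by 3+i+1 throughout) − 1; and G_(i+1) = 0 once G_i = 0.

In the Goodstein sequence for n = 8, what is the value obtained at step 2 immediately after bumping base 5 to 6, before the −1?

8 —HB3→ 2·3 + 2 —bump→ 2·4 + 2 = 10 —(−1)→ 9
9 —HB4→ 2·4 + 1 —bump→ 2·5 + 1 = 11 —(−1)→ 10
10 —HB5→ 2·5 —bump→ 2·6 = 12 —(−1)→ 11

12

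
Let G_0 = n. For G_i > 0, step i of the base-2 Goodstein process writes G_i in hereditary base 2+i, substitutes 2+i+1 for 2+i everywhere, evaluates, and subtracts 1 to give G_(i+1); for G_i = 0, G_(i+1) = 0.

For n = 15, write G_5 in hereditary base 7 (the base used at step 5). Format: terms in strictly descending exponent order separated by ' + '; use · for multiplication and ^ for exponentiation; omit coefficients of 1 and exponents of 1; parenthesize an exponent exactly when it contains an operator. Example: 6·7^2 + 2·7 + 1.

G_0=15  [base 2] 2^(2 + 1) + 2^2 + 2 + 1  →[2↦3]→  3^(3 + 1) + 3^3 + 3 + 1 = 112  −1 ⇒ G_1=111
G_1=111  [base 3] 3^(3 + 1) + 3^3 + 3  →[3↦4]→  4^(4 + 1) + 4^4 + 4 = 1284  −1 ⇒ G_2=1283
G_2=1283  [base 4] 4^(4 + 1) + 4^4 + 3  →[4↦5]→  5^(5 + 1) + 5^5 + 3 = 18753  −1 ⇒ G_3=18752
G_3=18752  [base 5] 5^(5 + 1) + 5^5 + 2  →[5↦6]→  6^(6 + 1) + 6^6 + 2 = 326594  −1 ⇒ G_4=326593
G_4=326593  [base 6] 6^(6 + 1) + 6^6 + 1  →[6↦7]→  7^(7 + 1) + 7^7 + 1 = 6588345  −1 ⇒ G_5=6588344

7^(7 + 1) + 7^7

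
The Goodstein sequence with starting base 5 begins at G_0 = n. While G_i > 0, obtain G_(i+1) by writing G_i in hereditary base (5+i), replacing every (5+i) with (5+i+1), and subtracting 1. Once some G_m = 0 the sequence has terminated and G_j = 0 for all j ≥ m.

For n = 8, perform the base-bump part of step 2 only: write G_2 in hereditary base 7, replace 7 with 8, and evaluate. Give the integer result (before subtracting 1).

9

base 5: 8 = 5 + 3; at 6: 6 + 3 = 9; next = 8
base 6: 8 = 6 + 2; at 7: 7 + 2 = 9; next = 8
base 7: 8 = 7 + 1; at 8: 8 + 1 = 9; next = 8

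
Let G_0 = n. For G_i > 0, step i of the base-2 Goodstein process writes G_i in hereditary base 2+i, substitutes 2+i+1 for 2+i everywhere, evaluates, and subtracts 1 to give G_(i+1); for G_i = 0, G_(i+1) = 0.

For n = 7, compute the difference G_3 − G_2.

2868

(0) 7|_2 = 2^2 + 2 + 1 ↦ 3^3 + 3 + 1|_3 = 31 ⇒ 30
(1) 30|_3 = 3^3 + 3 ↦ 4^4 + 4|_4 = 260 ⇒ 259
(2) 259|_4 = 4^4 + 3 ↦ 5^5 + 3|_5 = 3128 ⇒ 3127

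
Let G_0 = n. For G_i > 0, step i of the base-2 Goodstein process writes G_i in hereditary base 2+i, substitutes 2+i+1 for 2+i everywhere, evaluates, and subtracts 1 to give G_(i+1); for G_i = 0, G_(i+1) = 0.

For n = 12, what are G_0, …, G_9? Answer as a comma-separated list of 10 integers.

base 2: 12 = 2^(2 + 1) + 2^2; at 3: 3^(3 + 1) + 3^3 = 108; next = 107
base 3: 107 = 3^(3 + 1) + 2·3^2 + 2·3 + 2; at 4: 4^(4 + 1) + 2·4^2 + 2·4 + 2 = 1066; next = 1065
base 4: 1065 = 4^(4 + 1) + 2·4^2 + 2·4 + 1; at 5: 5^(5 + 1) + 2·5^2 + 2·5 + 1 = 15686; next = 15685
base 5: 15685 = 5^(5 + 1) + 2·5^2 + 2·5; at 6: 6^(6 + 1) + 2·6^2 + 2·6 = 280020; next = 280019
base 6: 280019 = 6^(6 + 1) + 2·6^2 + 6 + 5; at 7: 7^(7 + 1) + 2·7^2 + 7 + 5 = 5764911; next = 5764910
base 7: 5764910 = 7^(7 + 1) + 2·7^2 + 7 + 4; at 8: 8^(8 + 1) + 2·8^2 + 8 + 4 = 134217868; next = 134217867
base 8: 134217867 = 8^(8 + 1) + 2·8^2 + 8 + 3; at 9: 9^(9 + 1) + 2·9^2 + 9 + 3 = 3486784575; next = 3486784574
base 9: 3486784574 = 9^(9 + 1) + 2·9^2 + 9 + 2; at 10: 10^(10 + 1) + 2·10^2 + 10 + 2 = 100000000212; next = 100000000211
base 10: 100000000211 = 10^(10 + 1) + 2·10^2 + 10 + 1; at 11: 11^(11 + 1) + 2·11^2 + 11 + 1 = 3138428376975; next = 3138428376974

12, 107, 1065, 15685, 280019, 5764910, 134217867, 3486784574, 100000000211, 3138428376974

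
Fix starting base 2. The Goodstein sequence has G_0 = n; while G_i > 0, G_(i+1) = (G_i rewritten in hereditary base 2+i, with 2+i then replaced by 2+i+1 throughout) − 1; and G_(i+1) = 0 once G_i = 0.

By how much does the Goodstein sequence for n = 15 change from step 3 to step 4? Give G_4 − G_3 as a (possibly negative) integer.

307841

15 —HB2→ 2^(2 + 1) + 2^2 + 2 + 1 —bump→ 3^(3 + 1) + 3^3 + 3 + 1 = 112 —(−1)→ 111
111 —HB3→ 3^(3 + 1) + 3^3 + 3 —bump→ 4^(4 + 1) + 4^4 + 4 = 1284 —(−1)→ 1283
1283 —HB4→ 4^(4 + 1) + 4^4 + 3 —bump→ 5^(5 + 1) + 5^5 + 3 = 18753 —(−1)→ 18752
18752 —HB5→ 5^(5 + 1) + 5^5 + 2 —bump→ 6^(6 + 1) + 6^6 + 2 = 326594 —(−1)→ 326593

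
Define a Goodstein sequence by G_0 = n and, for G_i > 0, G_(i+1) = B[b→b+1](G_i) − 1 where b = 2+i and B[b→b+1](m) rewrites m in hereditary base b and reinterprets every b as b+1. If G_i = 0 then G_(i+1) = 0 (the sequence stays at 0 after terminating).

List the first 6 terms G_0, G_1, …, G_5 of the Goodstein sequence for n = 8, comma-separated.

G_0 = 8. HB_2(8) = 2^(2 + 1). Bump = 81. G_1 = 80.
G_1 = 80. HB_3(80) = 2·3^3 + 2·3^2 + 2·3 + 2. Bump = 554. G_2 = 553.
G_2 = 553. HB_4(553) = 2·4^4 + 2·4^2 + 2·4 + 1. Bump = 6311. G_3 = 6310.
G_3 = 6310. HB_5(6310) = 2·5^5 + 2·5^2 + 2·5. Bump = 93396. G_4 = 93395.
G_4 = 93395. HB_6(93395) = 2·6^6 + 2·6^2 + 6 + 5. Bump = 1647196. G_5 = 1647195.

8, 80, 553, 6310, 93395, 1647195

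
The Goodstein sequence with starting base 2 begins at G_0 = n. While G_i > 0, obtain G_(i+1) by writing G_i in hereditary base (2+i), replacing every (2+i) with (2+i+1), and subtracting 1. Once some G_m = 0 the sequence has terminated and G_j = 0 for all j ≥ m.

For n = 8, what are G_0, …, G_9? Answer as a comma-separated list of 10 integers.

G_0 = 8. HB_2(8) = 2^(2 + 1). Bump = 81. G_1 = 80.
G_1 = 80. HB_3(80) = 2·3^3 + 2·3^2 + 2·3 + 2. Bump = 554. G_2 = 553.
G_2 = 553. HB_4(553) = 2·4^4 + 2·4^2 + 2·4 + 1. Bump = 6311. G_3 = 6310.
G_3 = 6310. HB_5(6310) = 2·5^5 + 2·5^2 + 2·5. Bump = 93396. G_4 = 93395.
G_4 = 93395. HB_6(93395) = 2·6^6 + 2·6^2 + 6 + 5. Bump = 1647196. G_5 = 1647195.
G_5 = 1647195. HB_7(1647195) = 2·7^7 + 2·7^2 + 7 + 4. Bump = 33554572. G_6 = 33554571.
G_6 = 33554571. HB_8(33554571) = 2·8^8 + 2·8^2 + 8 + 3. Bump = 774841152. G_7 = 774841151.
G_7 = 774841151. HB_9(774841151) = 2·9^9 + 2·9^2 + 9 + 2. Bump = 20000000212. G_8 = 20000000211.
G_8 = 20000000211. HB_10(20000000211) = 2·10^10 + 2·10^2 + 10 + 1. Bump = 570623341476. G_9 = 570623341475.

8, 80, 553, 6310, 93395, 1647195, 33554571, 774841151, 20000000211, 570623341475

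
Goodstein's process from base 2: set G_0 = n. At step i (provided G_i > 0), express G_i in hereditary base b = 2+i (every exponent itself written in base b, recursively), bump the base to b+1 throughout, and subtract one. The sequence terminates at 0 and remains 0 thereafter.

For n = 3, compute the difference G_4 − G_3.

-1

base 2: 3 = 2 + 1; at 3: 3 + 1 = 4; next = 3
base 3: 3 = 3; at 4: 4 = 4; next = 3
base 4: 3 = 3; at 5: 3 = 3; next = 2
base 5: 2 = 2; at 6: 2 = 2; next = 1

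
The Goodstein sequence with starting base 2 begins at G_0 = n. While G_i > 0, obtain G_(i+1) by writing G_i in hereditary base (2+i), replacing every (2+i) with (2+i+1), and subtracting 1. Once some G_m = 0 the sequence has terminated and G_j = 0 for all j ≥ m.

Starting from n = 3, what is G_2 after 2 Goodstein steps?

G_0=3  [base 2] 2 + 1  →[2↦3]→  3 + 1 = 4  −1 ⇒ G_1=3
G_1=3  [base 3] 3  →[3↦4]→  4 = 4  −1 ⇒ G_2=3
G_2=3  [base 4] 3  →[4↦5]→  3 = 3  −1 ⇒ G_3=2

3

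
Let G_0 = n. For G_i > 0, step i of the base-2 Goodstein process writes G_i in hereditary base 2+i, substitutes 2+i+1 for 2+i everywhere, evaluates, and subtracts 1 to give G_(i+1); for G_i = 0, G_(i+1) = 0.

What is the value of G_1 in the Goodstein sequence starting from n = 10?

i=0: 10 = 2^(2 + 1) + 2 (b=2); 2→3: 3^(3 + 1) + 3 = 84; 84−1 = 83
i=1: 83 = 3^(3 + 1) + 2 (b=3); 3→4: 4^(4 + 1) + 2 = 1026; 1026−1 = 1025

83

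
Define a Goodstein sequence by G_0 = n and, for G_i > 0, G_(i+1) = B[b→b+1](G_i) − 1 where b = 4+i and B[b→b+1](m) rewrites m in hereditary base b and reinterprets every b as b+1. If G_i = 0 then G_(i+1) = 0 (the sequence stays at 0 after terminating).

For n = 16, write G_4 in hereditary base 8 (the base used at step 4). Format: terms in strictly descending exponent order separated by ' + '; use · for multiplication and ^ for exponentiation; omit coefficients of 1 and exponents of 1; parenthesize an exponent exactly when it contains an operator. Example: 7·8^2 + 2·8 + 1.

4·8 + 1

[0] 16 ≡ 4^2 (base 4). Lift 5: 25. −1: 24.
[1] 24 ≡ 4·5 + 4 (base 5). Lift 6: 28. −1: 27.
[2] 27 ≡ 4·6 + 3 (base 6). Lift 7: 31. −1: 30.
[3] 30 ≡ 4·7 + 2 (base 7). Lift 8: 34. −1: 33.
[4] 33 ≡ 4·8 + 1 (base 8). Lift 9: 37. −1: 36.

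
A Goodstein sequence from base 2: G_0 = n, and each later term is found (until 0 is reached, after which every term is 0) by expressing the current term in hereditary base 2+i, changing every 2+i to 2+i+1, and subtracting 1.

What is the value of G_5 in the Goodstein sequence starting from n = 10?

G_0=10  [base 2] 2^(2 + 1) + 2  →[2↦3]→  3^(3 + 1) + 3 = 84  −1 ⇒ G_1=83
G_1=83  [base 3] 3^(3 + 1) + 2  →[3↦4]→  4^(4 + 1) + 2 = 1026  −1 ⇒ G_2=1025
G_2=1025  [base 4] 4^(4 + 1) + 1  →[4↦5]→  5^(5 + 1) + 1 = 15626  −1 ⇒ G_3=15625
G_3=15625  [base 5] 5^(5 + 1)  →[5↦6]→  6^(6 + 1) = 279936  −1 ⇒ G_4=279935
G_4=279935  [base 6] 5·6^6 + 5·6^5 + 5·6^4 + 5·6^3 + 5·6^2 + 5·6 + 5  →[6↦7]→  5·7^7 + 5·7^5 + 5·7^4 + 5·7^3 + 5·7^2 + 5·7 + 5 = 4215755  −1 ⇒ G_5=4215754

4215754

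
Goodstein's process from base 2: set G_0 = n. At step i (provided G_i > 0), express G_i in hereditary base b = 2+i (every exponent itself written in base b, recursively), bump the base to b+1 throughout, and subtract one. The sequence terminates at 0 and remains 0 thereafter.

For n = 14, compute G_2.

[0] 14 ≡ 2^(2 + 1) + 2^2 + 2 (base 2). Lift 3: 111. −1: 110.
[1] 110 ≡ 3^(3 + 1) + 3^3 + 2 (base 3). Lift 4: 1282. −1: 1281.
[2] 1281 ≡ 4^(4 + 1) + 4^4 + 1 (base 4). Lift 5: 18751. −1: 18750.

1281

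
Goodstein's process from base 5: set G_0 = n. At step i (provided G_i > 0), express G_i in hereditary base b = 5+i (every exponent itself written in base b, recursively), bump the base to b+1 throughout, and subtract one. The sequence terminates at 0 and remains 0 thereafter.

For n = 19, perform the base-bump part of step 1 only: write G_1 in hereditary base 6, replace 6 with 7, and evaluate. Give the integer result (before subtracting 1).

24

19 —HB5→ 3·5 + 4 —bump→ 3·6 + 4 = 22 —(−1)→ 21
21 —HB6→ 3·6 + 3 —bump→ 3·7 + 3 = 24 —(−1)→ 23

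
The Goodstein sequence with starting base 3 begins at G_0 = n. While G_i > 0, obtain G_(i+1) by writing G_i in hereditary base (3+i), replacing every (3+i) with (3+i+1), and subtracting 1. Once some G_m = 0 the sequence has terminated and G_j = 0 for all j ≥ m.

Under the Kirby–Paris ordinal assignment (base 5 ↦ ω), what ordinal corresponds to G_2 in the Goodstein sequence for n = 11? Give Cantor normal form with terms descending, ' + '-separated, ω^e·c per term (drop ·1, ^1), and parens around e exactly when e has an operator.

ω^2

(0) 11|_3 = 3^2 + 2 ↦ 4^2 + 2|_4 = 18 ⇒ 17
(1) 17|_4 = 4^2 + 1 ↦ 5^2 + 1|_5 = 26 ⇒ 25
(2) 25|_5 = 5^2 ↦ 6^2|_6 = 36 ⇒ 35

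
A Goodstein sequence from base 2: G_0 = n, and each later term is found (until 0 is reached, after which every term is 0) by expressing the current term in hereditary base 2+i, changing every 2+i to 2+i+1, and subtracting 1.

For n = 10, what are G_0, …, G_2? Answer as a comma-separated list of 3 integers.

(0) 10|_2 = 2^(2 + 1) + 2 ↦ 3^(3 + 1) + 3|_3 = 84 ⇒ 83
(1) 83|_3 = 3^(3 + 1) + 2 ↦ 4^(4 + 1) + 2|_4 = 1026 ⇒ 1025

10, 83, 1025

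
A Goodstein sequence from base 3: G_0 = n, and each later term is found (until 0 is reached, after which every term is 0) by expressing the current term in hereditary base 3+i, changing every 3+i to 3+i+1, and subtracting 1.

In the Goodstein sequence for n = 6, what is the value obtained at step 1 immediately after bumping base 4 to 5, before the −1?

6 —HB3→ 2·3 —bump→ 2·4 = 8 —(−1)→ 7
7 —HB4→ 4 + 3 —bump→ 5 + 3 = 8 —(−1)→ 7

8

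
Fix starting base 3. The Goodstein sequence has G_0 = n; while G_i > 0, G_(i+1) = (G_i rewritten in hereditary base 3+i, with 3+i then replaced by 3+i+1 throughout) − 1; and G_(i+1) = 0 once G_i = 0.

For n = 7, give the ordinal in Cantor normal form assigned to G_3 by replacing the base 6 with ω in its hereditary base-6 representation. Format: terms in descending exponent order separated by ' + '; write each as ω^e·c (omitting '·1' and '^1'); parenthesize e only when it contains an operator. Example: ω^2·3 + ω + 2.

i=0: 7 = 2·3 + 1 (b=3); 3→4: 2·4 + 1 = 9; 9−1 = 8
i=1: 8 = 2·4 (b=4); 4→5: 2·5 = 10; 10−1 = 9
i=2: 9 = 5 + 4 (b=5); 5→6: 6 + 4 = 10; 10−1 = 9
i=3: 9 = 6 + 3 (b=6); 6→7: 7 + 3 = 10; 10−1 = 9

ω + 3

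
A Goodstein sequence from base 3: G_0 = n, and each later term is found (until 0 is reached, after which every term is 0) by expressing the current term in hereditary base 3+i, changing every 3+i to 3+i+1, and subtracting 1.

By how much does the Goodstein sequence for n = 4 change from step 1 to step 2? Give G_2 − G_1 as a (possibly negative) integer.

0

G_0=4  [base 3] 3 + 1  →[3↦4]→  4 + 1 = 5  −1 ⇒ G_1=4
G_1=4  [base 4] 4  →[4↦5]→  5 = 5  −1 ⇒ G_2=4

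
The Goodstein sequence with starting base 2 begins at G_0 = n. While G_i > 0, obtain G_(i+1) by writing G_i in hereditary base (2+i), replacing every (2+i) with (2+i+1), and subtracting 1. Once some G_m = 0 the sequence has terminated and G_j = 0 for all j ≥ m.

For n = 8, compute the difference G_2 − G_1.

473

G_0 = 8. HB_2(8) = 2^(2 + 1). Bump = 81. G_1 = 80.
G_1 = 80. HB_3(80) = 2·3^3 + 2·3^2 + 2·3 + 2. Bump = 554. G_2 = 553.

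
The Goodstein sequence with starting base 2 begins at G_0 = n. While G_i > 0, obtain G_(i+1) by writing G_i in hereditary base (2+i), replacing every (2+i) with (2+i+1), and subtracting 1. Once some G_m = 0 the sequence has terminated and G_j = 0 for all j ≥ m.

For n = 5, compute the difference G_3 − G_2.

212

(0) 5|_2 = 2^2 + 1 ↦ 3^3 + 1|_3 = 28 ⇒ 27
(1) 27|_3 = 3^3 ↦ 4^4|_4 = 256 ⇒ 255
(2) 255|_4 = 3·4^3 + 3·4^2 + 3·4 + 3 ↦ 3·5^3 + 3·5^2 + 3·5 + 3|_5 = 468 ⇒ 467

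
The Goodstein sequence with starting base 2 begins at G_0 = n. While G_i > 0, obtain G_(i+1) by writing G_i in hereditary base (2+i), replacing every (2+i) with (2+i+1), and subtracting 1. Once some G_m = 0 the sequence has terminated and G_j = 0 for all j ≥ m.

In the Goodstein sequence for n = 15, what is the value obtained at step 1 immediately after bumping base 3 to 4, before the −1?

1284

(0) 15|_2 = 2^(2 + 1) + 2^2 + 2 + 1 ↦ 3^(3 + 1) + 3^3 + 3 + 1|_3 = 112 ⇒ 111
(1) 111|_3 = 3^(3 + 1) + 3^3 + 3 ↦ 4^(4 + 1) + 4^4 + 4|_4 = 1284 ⇒ 1283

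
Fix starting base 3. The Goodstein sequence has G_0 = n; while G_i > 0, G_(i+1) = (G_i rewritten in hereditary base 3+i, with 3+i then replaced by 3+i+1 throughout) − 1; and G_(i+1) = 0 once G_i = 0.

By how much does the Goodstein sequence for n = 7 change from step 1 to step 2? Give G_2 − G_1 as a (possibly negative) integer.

step 0: 7 = 2·3 + 1; sub 4 for 3: 2·4 + 1; = 9; G_1 = 9−1 = 8
step 1: 8 = 2·4; sub 5 for 4: 2·5; = 10; G_2 = 10−1 = 9

1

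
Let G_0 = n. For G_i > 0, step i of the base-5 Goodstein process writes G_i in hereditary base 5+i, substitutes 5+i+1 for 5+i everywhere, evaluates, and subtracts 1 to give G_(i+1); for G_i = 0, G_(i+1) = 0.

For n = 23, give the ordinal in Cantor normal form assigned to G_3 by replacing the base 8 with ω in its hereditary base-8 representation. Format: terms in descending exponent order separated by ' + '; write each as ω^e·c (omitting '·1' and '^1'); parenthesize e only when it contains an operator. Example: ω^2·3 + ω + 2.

ω·4

step 0: 23 = 4·5 + 3; sub 6 for 5: 4·6 + 3; = 27; G_1 = 27−1 = 26
step 1: 26 = 4·6 + 2; sub 7 for 6: 4·7 + 2; = 30; G_2 = 30−1 = 29
step 2: 29 = 4·7 + 1; sub 8 for 7: 4·8 + 1; = 33; G_3 = 33−1 = 32
step 3: 32 = 4·8; sub 9 for 8: 4·9; = 36; G_4 = 36−1 = 35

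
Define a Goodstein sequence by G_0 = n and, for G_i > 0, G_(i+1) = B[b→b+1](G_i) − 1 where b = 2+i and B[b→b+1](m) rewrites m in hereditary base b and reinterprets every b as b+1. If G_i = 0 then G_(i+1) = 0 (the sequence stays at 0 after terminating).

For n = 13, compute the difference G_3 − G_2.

14813

13 —HB2→ 2^(2 + 1) + 2^2 + 1 —bump→ 3^(3 + 1) + 3^3 + 1 = 109 —(−1)→ 108
108 —HB3→ 3^(3 + 1) + 3^3 —bump→ 4^(4 + 1) + 4^4 = 1280 —(−1)→ 1279
1279 —HB4→ 4^(4 + 1) + 3·4^3 + 3·4^2 + 3·4 + 3 —bump→ 5^(5 + 1) + 3·5^3 + 3·5^2 + 3·5 + 3 = 16093 —(−1)→ 16092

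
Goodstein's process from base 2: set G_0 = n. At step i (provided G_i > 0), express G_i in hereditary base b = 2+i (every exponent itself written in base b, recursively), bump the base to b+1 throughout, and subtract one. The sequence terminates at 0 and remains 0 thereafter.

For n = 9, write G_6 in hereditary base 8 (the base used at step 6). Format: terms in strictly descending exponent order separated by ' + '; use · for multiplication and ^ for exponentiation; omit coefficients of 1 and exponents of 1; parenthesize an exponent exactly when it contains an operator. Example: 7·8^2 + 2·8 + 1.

3·8^8 + 3·8^3 + 3·8^2 + 2·8 + 7

base 2: 9 = 2^(2 + 1) + 1; at 3: 3^(3 + 1) + 1 = 82; next = 81
base 3: 81 = 3^(3 + 1); at 4: 4^(4 + 1) = 1024; next = 1023
base 4: 1023 = 3·4^4 + 3·4^3 + 3·4^2 + 3·4 + 3; at 5: 3·5^5 + 3·5^3 + 3·5^2 + 3·5 + 3 = 9843; next = 9842
base 5: 9842 = 3·5^5 + 3·5^3 + 3·5^2 + 3·5 + 2; at 6: 3·6^6 + 3·6^3 + 3·6^2 + 3·6 + 2 = 140744; next = 140743
base 6: 140743 = 3·6^6 + 3·6^3 + 3·6^2 + 3·6 + 1; at 7: 3·7^7 + 3·7^3 + 3·7^2 + 3·7 + 1 = 2471827; next = 2471826
base 7: 2471826 = 3·7^7 + 3·7^3 + 3·7^2 + 3·7; at 8: 3·8^8 + 3·8^3 + 3·8^2 + 3·8 = 50333400; next = 50333399
base 8: 50333399 = 3·8^8 + 3·8^3 + 3·8^2 + 2·8 + 7; at 9: 3·9^9 + 3·9^3 + 3·9^2 + 2·9 + 7 = 1162263922; next = 1162263921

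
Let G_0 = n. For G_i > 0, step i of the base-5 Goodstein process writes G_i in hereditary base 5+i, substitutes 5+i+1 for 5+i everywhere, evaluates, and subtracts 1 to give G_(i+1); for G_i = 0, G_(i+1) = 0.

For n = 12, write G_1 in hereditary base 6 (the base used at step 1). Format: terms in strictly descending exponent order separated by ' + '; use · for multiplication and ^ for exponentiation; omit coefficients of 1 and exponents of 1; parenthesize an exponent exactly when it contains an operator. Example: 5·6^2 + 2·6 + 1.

2·6 + 1

(0) 12|_5 = 2·5 + 2 ↦ 2·6 + 2|_6 = 14 ⇒ 13
(1) 13|_6 = 2·6 + 1 ↦ 2·7 + 1|_7 = 15 ⇒ 14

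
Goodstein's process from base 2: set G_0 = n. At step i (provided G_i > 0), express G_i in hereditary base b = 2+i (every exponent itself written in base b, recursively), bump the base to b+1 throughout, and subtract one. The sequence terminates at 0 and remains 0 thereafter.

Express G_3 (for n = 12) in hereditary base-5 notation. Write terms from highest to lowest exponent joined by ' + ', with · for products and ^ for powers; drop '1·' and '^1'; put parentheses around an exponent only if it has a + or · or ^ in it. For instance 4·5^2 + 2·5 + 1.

5^(5 + 1) + 2·5^2 + 2·5

12 —HB2→ 2^(2 + 1) + 2^2 —bump→ 3^(3 + 1) + 3^3 = 108 —(−1)→ 107
107 —HB3→ 3^(3 + 1) + 2·3^2 + 2·3 + 2 —bump→ 4^(4 + 1) + 2·4^2 + 2·4 + 2 = 1066 —(−1)→ 1065
1065 —HB4→ 4^(4 + 1) + 2·4^2 + 2·4 + 1 —bump→ 5^(5 + 1) + 2·5^2 + 2·5 + 1 = 15686 —(−1)→ 15685
15685 —HB5→ 5^(5 + 1) + 2·5^2 + 2·5 —bump→ 6^(6 + 1) + 2·6^2 + 2·6 = 280020 —(−1)→ 280019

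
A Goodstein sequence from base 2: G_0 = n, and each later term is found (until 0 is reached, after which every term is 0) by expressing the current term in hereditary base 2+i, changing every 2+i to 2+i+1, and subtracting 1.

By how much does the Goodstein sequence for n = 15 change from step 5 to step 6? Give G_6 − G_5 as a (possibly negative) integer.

144406599

base 2: 15 = 2^(2 + 1) + 2^2 + 2 + 1; at 3: 3^(3 + 1) + 3^3 + 3 + 1 = 112; next = 111
base 3: 111 = 3^(3 + 1) + 3^3 + 3; at 4: 4^(4 + 1) + 4^4 + 4 = 1284; next = 1283
base 4: 1283 = 4^(4 + 1) + 4^4 + 3; at 5: 5^(5 + 1) + 5^5 + 3 = 18753; next = 18752
base 5: 18752 = 5^(5 + 1) + 5^5 + 2; at 6: 6^(6 + 1) + 6^6 + 2 = 326594; next = 326593
base 6: 326593 = 6^(6 + 1) + 6^6 + 1; at 7: 7^(7 + 1) + 7^7 + 1 = 6588345; next = 6588344
base 7: 6588344 = 7^(7 + 1) + 7^7; at 8: 8^(8 + 1) + 8^8 = 150994944; next = 150994943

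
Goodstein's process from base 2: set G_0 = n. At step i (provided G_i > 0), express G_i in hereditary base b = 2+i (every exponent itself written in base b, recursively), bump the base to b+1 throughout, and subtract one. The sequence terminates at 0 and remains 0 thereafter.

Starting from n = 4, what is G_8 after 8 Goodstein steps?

G_0 = 4. HB_2(4) = 2^2. Bump = 27. G_1 = 26.
G_1 = 26. HB_3(26) = 2·3^2 + 2·3 + 2. Bump = 42. G_2 = 41.
G_2 = 41. HB_4(41) = 2·4^2 + 2·4 + 1. Bump = 61. G_3 = 60.
G_3 = 60. HB_5(60) = 2·5^2 + 2·5. Bump = 84. G_4 = 83.
G_4 = 83. HB_6(83) = 2·6^2 + 6 + 5. Bump = 110. G_5 = 109.
G_5 = 109. HB_7(109) = 2·7^2 + 7 + 4. Bump = 140. G_6 = 139.
G_6 = 139. HB_8(139) = 2·8^2 + 8 + 3. Bump = 174. G_7 = 173.
G_7 = 173. HB_9(173) = 2·9^2 + 9 + 2. Bump = 212. G_8 = 211.
G_8 = 211. HB_10(211) = 2·10^2 + 10 + 1. Bump = 254. G_9 = 253.

211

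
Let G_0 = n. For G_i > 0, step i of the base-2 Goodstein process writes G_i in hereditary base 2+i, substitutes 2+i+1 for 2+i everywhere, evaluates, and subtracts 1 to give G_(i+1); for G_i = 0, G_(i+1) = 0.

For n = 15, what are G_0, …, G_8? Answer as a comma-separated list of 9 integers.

15, 111, 1283, 18752, 326593, 6588344, 150994943, 3524450280, 100077777775

15 —HB2→ 2^(2 + 1) + 2^2 + 2 + 1 —bump→ 3^(3 + 1) + 3^3 + 3 + 1 = 112 —(−1)→ 111
111 —HB3→ 3^(3 + 1) + 3^3 + 3 —bump→ 4^(4 + 1) + 4^4 + 4 = 1284 —(−1)→ 1283
1283 —HB4→ 4^(4 + 1) + 4^4 + 3 —bump→ 5^(5 + 1) + 5^5 + 3 = 18753 —(−1)→ 18752
18752 —HB5→ 5^(5 + 1) + 5^5 + 2 —bump→ 6^(6 + 1) + 6^6 + 2 = 326594 —(−1)→ 326593
326593 —HB6→ 6^(6 + 1) + 6^6 + 1 —bump→ 7^(7 + 1) + 7^7 + 1 = 6588345 —(−1)→ 6588344
6588344 —HB7→ 7^(7 + 1) + 7^7 —bump→ 8^(8 + 1) + 8^8 = 150994944 —(−1)→ 150994943
150994943 —HB8→ 8^(8 + 1) + 7·8^7 + 7·8^6 + 7·8^5 + 7·8^4 + 7·8^3 + 7·8^2 + 7·8 + 7 —bump→ 9^(9 + 1) + 7·9^7 + 7·9^6 + 7·9^5 + 7·9^4 + 7·9^3 + 7·9^2 + 7·9 + 7 = 3524450281 —(−1)→ 3524450280
3524450280 —HB9→ 9^(9 + 1) + 7·9^7 + 7·9^6 + 7·9^5 + 7·9^4 + 7·9^3 + 7·9^2 + 7·9 + 6 —bump→ 10^(10 + 1) + 7·10^7 + 7·10^6 + 7·10^5 + 7·10^4 + 7·10^3 + 7·10^2 + 7·10 + 6 = 100077777776 —(−1)→ 100077777775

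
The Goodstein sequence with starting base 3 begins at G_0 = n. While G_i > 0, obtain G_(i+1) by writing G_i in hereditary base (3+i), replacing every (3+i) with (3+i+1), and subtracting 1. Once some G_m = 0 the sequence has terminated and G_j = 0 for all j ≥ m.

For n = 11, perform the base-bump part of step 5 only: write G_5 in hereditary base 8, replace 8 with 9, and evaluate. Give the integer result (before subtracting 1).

step 0: 11 = 3^2 + 2; sub 4 for 3: 4^2 + 2; = 18; G_1 = 18−1 = 17
step 1: 17 = 4^2 + 1; sub 5 for 4: 5^2 + 1; = 26; G_2 = 26−1 = 25
step 2: 25 = 5^2; sub 6 for 5: 6^2; = 36; G_3 = 36−1 = 35
step 3: 35 = 5·6 + 5; sub 7 for 6: 5·7 + 5; = 40; G_4 = 40−1 = 39
step 4: 39 = 5·7 + 4; sub 8 for 7: 5·8 + 4; = 44; G_5 = 44−1 = 43
step 5: 43 = 5·8 + 3; sub 9 for 8: 5·9 + 3; = 48; G_6 = 48−1 = 47

48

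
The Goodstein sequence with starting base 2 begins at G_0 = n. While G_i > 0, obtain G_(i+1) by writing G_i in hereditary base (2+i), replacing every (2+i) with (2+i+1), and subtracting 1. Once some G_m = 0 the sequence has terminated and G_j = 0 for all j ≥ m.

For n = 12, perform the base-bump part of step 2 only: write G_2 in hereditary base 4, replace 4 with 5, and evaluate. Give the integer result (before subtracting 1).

12 —HB2→ 2^(2 + 1) + 2^2 —bump→ 3^(3 + 1) + 3^3 = 108 —(−1)→ 107
107 —HB3→ 3^(3 + 1) + 2·3^2 + 2·3 + 2 —bump→ 4^(4 + 1) + 2·4^2 + 2·4 + 2 = 1066 —(−1)→ 1065

15686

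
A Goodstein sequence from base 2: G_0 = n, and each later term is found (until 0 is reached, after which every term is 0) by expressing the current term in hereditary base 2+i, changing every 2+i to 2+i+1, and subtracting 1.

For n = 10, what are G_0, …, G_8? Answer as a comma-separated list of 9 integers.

10, 83, 1025, 15625, 279935, 4215754, 84073323, 1937434592, 50000555551

step 0: 10 = 2^(2 + 1) + 2; sub 3 for 2: 3^(3 + 1) + 3; = 84; G_1 = 84−1 = 83
step 1: 83 = 3^(3 + 1) + 2; sub 4 for 3: 4^(4 + 1) + 2; = 1026; G_2 = 1026−1 = 1025
step 2: 1025 = 4^(4 + 1) + 1; sub 5 for 4: 5^(5 + 1) + 1; = 15626; G_3 = 15626−1 = 15625
step 3: 15625 = 5^(5 + 1); sub 6 for 5: 6^(6 + 1); = 279936; G_4 = 279936−1 = 279935
step 4: 279935 = 5·6^6 + 5·6^5 + 5·6^4 + 5·6^3 + 5·6^2 + 5·6 + 5; sub 7 for 6: 5·7^7 + 5·7^5 + 5·7^4 + 5·7^3 + 5·7^2 + 5·7 + 5; = 4215755; G_5 = 4215755−1 = 4215754
step 5: 4215754 = 5·7^7 + 5·7^5 + 5·7^4 + 5·7^3 + 5·7^2 + 5·7 + 4; sub 8 for 7: 5·8^8 + 5·8^5 + 5·8^4 + 5·8^3 + 5·8^2 + 5·8 + 4; = 84073324; G_6 = 84073324−1 = 84073323
step 6: 84073323 = 5·8^8 + 5·8^5 + 5·8^4 + 5·8^3 + 5·8^2 + 5·8 + 3; sub 9 for 8: 5·9^9 + 5·9^5 + 5·9^4 + 5·9^3 + 5·9^2 + 5·9 + 3; = 1937434593; G_7 = 1937434593−1 = 1937434592
step 7: 1937434592 = 5·9^9 + 5·9^5 + 5·9^4 + 5·9^3 + 5·9^2 + 5·9 + 2; sub 10 for 9: 5·10^10 + 5·10^5 + 5·10^4 + 5·10^3 + 5·10^2 + 5·10 + 2; = 50000555552; G_8 = 50000555552−1 = 50000555551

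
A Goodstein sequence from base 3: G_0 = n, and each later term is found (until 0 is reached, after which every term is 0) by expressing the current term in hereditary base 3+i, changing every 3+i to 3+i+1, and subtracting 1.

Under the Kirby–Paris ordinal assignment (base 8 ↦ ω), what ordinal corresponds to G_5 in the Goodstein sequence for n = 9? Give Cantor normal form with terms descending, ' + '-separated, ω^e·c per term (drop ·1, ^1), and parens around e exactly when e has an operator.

ω·2 + 7

step 0: 9 = 3^2; sub 4 for 3: 4^2; = 16; G_1 = 16−1 = 15
step 1: 15 = 3·4 + 3; sub 5 for 4: 3·5 + 3; = 18; G_2 = 18−1 = 17
step 2: 17 = 3·5 + 2; sub 6 for 5: 3·6 + 2; = 20; G_3 = 20−1 = 19
step 3: 19 = 3·6 + 1; sub 7 for 6: 3·7 + 1; = 22; G_4 = 22−1 = 21
step 4: 21 = 3·7; sub 8 for 7: 3·8; = 24; G_5 = 24−1 = 23
step 5: 23 = 2·8 + 7; sub 9 for 8: 2·9 + 7; = 25; G_6 = 25−1 = 24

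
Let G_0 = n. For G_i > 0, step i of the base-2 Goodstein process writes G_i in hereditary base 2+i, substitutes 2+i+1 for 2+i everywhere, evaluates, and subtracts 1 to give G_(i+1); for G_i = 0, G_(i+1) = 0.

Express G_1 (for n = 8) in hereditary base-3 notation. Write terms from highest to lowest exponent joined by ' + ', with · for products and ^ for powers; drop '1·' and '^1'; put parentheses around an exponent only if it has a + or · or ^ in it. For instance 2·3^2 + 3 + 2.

2·3^3 + 2·3^2 + 2·3 + 2

step 0: 8 = 2^(2 + 1); sub 3 for 2: 3^(3 + 1); = 81; G_1 = 81−1 = 80
step 1: 80 = 2·3^3 + 2·3^2 + 2·3 + 2; sub 4 for 3: 2·4^4 + 2·4^2 + 2·4 + 2; = 554; G_2 = 554−1 = 553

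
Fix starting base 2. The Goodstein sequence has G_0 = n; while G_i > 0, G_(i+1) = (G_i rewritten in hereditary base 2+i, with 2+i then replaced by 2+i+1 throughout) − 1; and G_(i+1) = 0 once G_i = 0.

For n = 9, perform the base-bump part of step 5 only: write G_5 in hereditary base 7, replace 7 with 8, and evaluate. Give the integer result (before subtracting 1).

50333400

base 2: 9 = 2^(2 + 1) + 1; at 3: 3^(3 + 1) + 1 = 82; next = 81
base 3: 81 = 3^(3 + 1); at 4: 4^(4 + 1) = 1024; next = 1023
base 4: 1023 = 3·4^4 + 3·4^3 + 3·4^2 + 3·4 + 3; at 5: 3·5^5 + 3·5^3 + 3·5^2 + 3·5 + 3 = 9843; next = 9842
base 5: 9842 = 3·5^5 + 3·5^3 + 3·5^2 + 3·5 + 2; at 6: 3·6^6 + 3·6^3 + 3·6^2 + 3·6 + 2 = 140744; next = 140743
base 6: 140743 = 3·6^6 + 3·6^3 + 3·6^2 + 3·6 + 1; at 7: 3·7^7 + 3·7^3 + 3·7^2 + 3·7 + 1 = 2471827; next = 2471826
base 7: 2471826 = 3·7^7 + 3·7^3 + 3·7^2 + 3·7; at 8: 3·8^8 + 3·8^3 + 3·8^2 + 3·8 = 50333400; next = 50333399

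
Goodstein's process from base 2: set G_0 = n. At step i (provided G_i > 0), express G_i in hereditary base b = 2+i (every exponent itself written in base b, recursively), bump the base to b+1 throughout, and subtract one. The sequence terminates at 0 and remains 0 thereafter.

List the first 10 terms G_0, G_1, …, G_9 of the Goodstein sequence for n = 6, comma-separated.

6, 29, 257, 3125, 46655, 98039, 187243, 332147, 555551, 885775

G_0 = 6. HB_2(6) = 2^2 + 2. Bump = 30. G_1 = 29.
G_1 = 29. HB_3(29) = 3^3 + 2. Bump = 258. G_2 = 257.
G_2 = 257. HB_4(257) = 4^4 + 1. Bump = 3126. G_3 = 3125.
G_3 = 3125. HB_5(3125) = 5^5. Bump = 46656. G_4 = 46655.
G_4 = 46655. HB_6(46655) = 5·6^5 + 5·6^4 + 5·6^3 + 5·6^2 + 5·6 + 5. Bump = 98040. G_5 = 98039.
G_5 = 98039. HB_7(98039) = 5·7^5 + 5·7^4 + 5·7^3 + 5·7^2 + 5·7 + 4. Bump = 187244. G_6 = 187243.
G_6 = 187243. HB_8(187243) = 5·8^5 + 5·8^4 + 5·8^3 + 5·8^2 + 5·8 + 3. Bump = 332148. G_7 = 332147.
G_7 = 332147. HB_9(332147) = 5·9^5 + 5·9^4 + 5·9^3 + 5·9^2 + 5·9 + 2. Bump = 555552. G_8 = 555551.
G_8 = 555551. HB_10(555551) = 5·10^5 + 5·10^4 + 5·10^3 + 5·10^2 + 5·10 + 1. Bump = 885776. G_9 = 885775.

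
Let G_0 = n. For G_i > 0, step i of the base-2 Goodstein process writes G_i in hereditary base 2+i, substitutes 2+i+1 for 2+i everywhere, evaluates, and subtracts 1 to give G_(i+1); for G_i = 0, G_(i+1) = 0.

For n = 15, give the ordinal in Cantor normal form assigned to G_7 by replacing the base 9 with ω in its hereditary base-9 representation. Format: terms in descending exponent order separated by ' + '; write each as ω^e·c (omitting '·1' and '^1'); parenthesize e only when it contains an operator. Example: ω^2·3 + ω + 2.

ω^(ω + 1) + ω^7·7 + ω^6·7 + ω^5·7 + ω^4·7 + ω^3·7 + ω^2·7 + ω·7 + 6

[0] 15 ≡ 2^(2 + 1) + 2^2 + 2 + 1 (base 2). Lift 3: 112. −1: 111.
[1] 111 ≡ 3^(3 + 1) + 3^3 + 3 (base 3). Lift 4: 1284. −1: 1283.
[2] 1283 ≡ 4^(4 + 1) + 4^4 + 3 (base 4). Lift 5: 18753. −1: 18752.
[3] 18752 ≡ 5^(5 + 1) + 5^5 + 2 (base 5). Lift 6: 326594. −1: 326593.
[4] 326593 ≡ 6^(6 + 1) + 6^6 + 1 (base 6). Lift 7: 6588345. −1: 6588344.
[5] 6588344 ≡ 7^(7 + 1) + 7^7 (base 7). Lift 8: 150994944. −1: 150994943.
[6] 150994943 ≡ 8^(8 + 1) + 7·8^7 + 7·8^6 + 7·8^5 + 7·8^4 + 7·8^3 + 7·8^2 + 7·8 + 7 (base 8). Lift 9: 3524450281. −1: 3524450280.
[7] 3524450280 ≡ 9^(9 + 1) + 7·9^7 + 7·9^6 + 7·9^5 + 7·9^4 + 7·9^3 + 7·9^2 + 7·9 + 6 (base 9). Lift 10: 100077777776. −1: 100077777775.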